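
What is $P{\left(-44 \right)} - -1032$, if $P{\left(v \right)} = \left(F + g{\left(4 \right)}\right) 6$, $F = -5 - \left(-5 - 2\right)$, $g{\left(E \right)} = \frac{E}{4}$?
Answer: $1050$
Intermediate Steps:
$g{\left(E \right)} = \frac{E}{4}$ ($g{\left(E \right)} = E \frac{1}{4} = \frac{E}{4}$)
$F = 2$ ($F = -5 - -7 = -5 + 7 = 2$)
$P{\left(v \right)} = 18$ ($P{\left(v \right)} = \left(2 + \frac{1}{4} \cdot 4\right) 6 = \left(2 + 1\right) 6 = 3 \cdot 6 = 18$)
$P{\left(-44 \right)} - -1032 = 18 - -1032 = 18 + 1032 = 1050$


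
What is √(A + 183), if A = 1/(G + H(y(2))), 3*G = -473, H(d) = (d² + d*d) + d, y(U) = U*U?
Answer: 22*√50370/365 ≈ 13.527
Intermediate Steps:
y(U) = U²
H(d) = d + 2*d² (H(d) = (d² + d²) + d = 2*d² + d = d + 2*d²)
G = -473/3 (G = (⅓)*(-473) = -473/3 ≈ -157.67)
A = -3/365 (A = 1/(-473/3 + 2²*(1 + 2*2²)) = 1/(-473/3 + 4*(1 + 2*4)) = 1/(-473/3 + 4*(1 + 8)) = 1/(-473/3 + 4*9) = 1/(-473/3 + 36) = 1/(-365/3) = -3/365 ≈ -0.0082192)
√(A + 183) = √(-3/365 + 183) = √(66792/365) = 22*√50370/365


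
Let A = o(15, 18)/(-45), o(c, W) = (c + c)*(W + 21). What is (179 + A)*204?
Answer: 31212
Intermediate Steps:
o(c, W) = 2*c*(21 + W) (o(c, W) = (2*c)*(21 + W) = 2*c*(21 + W))
A = -26 (A = (2*15*(21 + 18))/(-45) = (2*15*39)*(-1/45) = 1170*(-1/45) = -26)
(179 + A)*204 = (179 - 26)*204 = 153*204 = 31212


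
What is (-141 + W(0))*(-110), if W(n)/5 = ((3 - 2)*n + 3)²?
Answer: 10560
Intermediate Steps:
W(n) = 5*(3 + n)² (W(n) = 5*((3 - 2)*n + 3)² = 5*(1*n + 3)² = 5*(n + 3)² = 5*(3 + n)²)
(-141 + W(0))*(-110) = (-141 + 5*(3 + 0)²)*(-110) = (-141 + 5*3²)*(-110) = (-141 + 5*9)*(-110) = (-141 + 45)*(-110) = -96*(-110) = 10560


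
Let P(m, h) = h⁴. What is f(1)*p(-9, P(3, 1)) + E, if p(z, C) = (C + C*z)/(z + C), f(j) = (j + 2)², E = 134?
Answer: 143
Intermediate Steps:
f(j) = (2 + j)²
p(z, C) = (C + C*z)/(C + z)
f(1)*p(-9, P(3, 1)) + E = (2 + 1)²*(1⁴*(1 - 9)/(1⁴ - 9)) + 134 = 3²*(1*(-8)/(1 - 9)) + 134 = 9*(1*(-8)/(-8)) + 134 = 9*(1*(-⅛)*(-8)) + 134 = 9*1 + 134 = 9 + 134 = 143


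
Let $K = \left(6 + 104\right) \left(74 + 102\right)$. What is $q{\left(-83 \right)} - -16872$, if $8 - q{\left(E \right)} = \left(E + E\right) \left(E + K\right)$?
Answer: $3216862$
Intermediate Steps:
$K = 19360$ ($K = 110 \cdot 176 = 19360$)
$q{\left(E \right)} = 8 - 2 E \left(19360 + E\right)$ ($q{\left(E \right)} = 8 - \left(E + E\right) \left(E + 19360\right) = 8 - 2 E \left(19360 + E\right)$)
$q{\left(-83 \right)} - -16872 = \left(8 - -3213760 - 2 \left(-83\right)^{2}\right) - -16872 = \left(8 + 3213760 - 13778\right) + 16872 = 3199990 + 16872 = 3216862$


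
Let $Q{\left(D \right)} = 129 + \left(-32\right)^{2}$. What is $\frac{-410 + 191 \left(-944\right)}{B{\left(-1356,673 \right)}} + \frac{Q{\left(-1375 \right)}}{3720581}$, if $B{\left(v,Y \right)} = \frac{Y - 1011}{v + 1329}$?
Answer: $- \frac{9076874315402}{628778189} \approx -14436.0$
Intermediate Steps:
$B{\left(v,Y \right)} = \frac{-1011 + Y}{1329 + v}$
$Q{\left(D \right)} = 1153$ ($Q{\left(D \right)} = 129 + 1024 = 1153$)
$\frac{-410 + 191 \left(-944\right)}{B{\left(-1356,673 \right)}} + \frac{Q{\left(-1375 \right)}}{3720581} = \frac{-410 + 191 \left(-944\right)}{\frac{1}{1329 - 1356} \left(-1011 + 673\right)} + \frac{1153}{3720581} = \frac{-410 - 180304}{\frac{1}{-27} \left(-338\right)} + 1153 \cdot \frac{1}{3720581} = - \frac{180714}{\left(- \frac{1}{27}\right) \left(-338\right)} + \frac{1153}{3720581} = - \frac{180714}{\frac{338}{27}} + \frac{1153}{3720581} = \left(-180714\right) \frac{27}{338} + \frac{1153}{3720581} = - \frac{2439639}{169} + \frac{1153}{3720581} = - \frac{9076874315402}{628778189}$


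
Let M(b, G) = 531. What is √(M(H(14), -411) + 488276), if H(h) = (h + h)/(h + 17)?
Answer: √488807 ≈ 699.15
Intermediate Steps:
H(h) = 2*h/(17 + h) (H(h) = (2*h)/(17 + h) = 2*h/(17 + h))
√(M(H(14), -411) + 488276) = √(531 + 488276) = √488807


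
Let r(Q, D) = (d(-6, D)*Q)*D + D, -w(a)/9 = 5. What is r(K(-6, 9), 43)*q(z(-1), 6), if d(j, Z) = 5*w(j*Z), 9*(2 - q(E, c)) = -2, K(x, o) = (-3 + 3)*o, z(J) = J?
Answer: 860/9 ≈ 95.556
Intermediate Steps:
K(x, o) = 0 (K(x, o) = 0*o = 0)
w(a) = -45 (w(a) = -9*5 = -45)
q(E, c) = 20/9 (q(E, c) = 2 - ⅑*(-2) = 2 + 2/9 = 20/9)
d(j, Z) = -225 (d(j, Z) = 5*(-45) = -225)
r(Q, D) = D - 225*D*Q (r(Q, D) = (-225*Q)*D + D = -225*D*Q + D = D - 225*D*Q)
r(K(-6, 9), 43)*q(z(-1), 6) = (43*(1 - 225*0))*(20/9) = (43*(1 + 0))*(20/9) = (43*1)*(20/9) = 43*(20/9) = 860/9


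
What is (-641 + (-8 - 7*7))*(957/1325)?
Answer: -667986/1325 ≈ -504.14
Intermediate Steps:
(-641 + (-8 - 7*7))*(957/1325) = (-641 + (-8 - 49))*(957*(1/1325)) = (-641 - 57)*(957/1325) = -698*957/1325 = -667986/1325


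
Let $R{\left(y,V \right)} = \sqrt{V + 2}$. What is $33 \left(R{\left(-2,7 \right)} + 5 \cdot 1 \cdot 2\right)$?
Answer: $429$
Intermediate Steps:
$R{\left(y,V \right)} = \sqrt{2 + V}$
$33 \left(R{\left(-2,7 \right)} + 5 \cdot 1 \cdot 2\right) = 33 \left(\sqrt{2 + 7} + 5 \cdot 1 \cdot 2\right) = 33 \left(\sqrt{9} + 5 \cdot 2\right) = 33 \left(3 + 10\right) = 33 \cdot 13 = 429$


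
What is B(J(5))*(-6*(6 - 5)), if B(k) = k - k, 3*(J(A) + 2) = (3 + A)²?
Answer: 0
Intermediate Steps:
J(A) = -2 + (3 + A)²/3
B(k) = 0
B(J(5))*(-6*(6 - 5)) = 0*(-6*(6 - 5)) = 0*(-6*1) = 0*(-6) = 0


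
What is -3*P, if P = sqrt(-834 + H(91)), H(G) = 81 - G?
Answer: -6*I*sqrt(211) ≈ -87.155*I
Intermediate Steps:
P = 2*I*sqrt(211) (P = sqrt(-834 + (81 - 1*91)) = sqrt(-834 + (81 - 91)) = sqrt(-834 - 10) = sqrt(-844) = 2*I*sqrt(211) ≈ 29.052*I)
-3*P = -6*I*sqrt(211)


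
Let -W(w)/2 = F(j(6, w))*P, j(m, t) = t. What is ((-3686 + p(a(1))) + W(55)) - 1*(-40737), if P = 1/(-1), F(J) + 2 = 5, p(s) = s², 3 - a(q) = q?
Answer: 37061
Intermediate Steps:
a(q) = 3 - q
F(J) = 3 (F(J) = -2 + 5 = 3)
P = -1
W(w) = 6 (W(w) = -6*(-1) = -2*(-3) = 6)
((-3686 + p(a(1))) + W(55)) - 1*(-40737) = ((-3686 + (3 - 1*1)²) + 6) - 1*(-40737) = ((-3686 + (3 - 1)²) + 6) + 40737 = ((-3686 + 2²) + 6) + 40737 = ((-3686 + 4) + 6) + 40737 = (-3682 + 6) + 40737 = -3676 + 40737 = 37061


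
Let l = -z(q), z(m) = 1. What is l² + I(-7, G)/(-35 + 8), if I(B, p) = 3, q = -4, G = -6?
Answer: 8/9 ≈ 0.88889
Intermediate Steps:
l = -1 (l = -1*1 = -1)
l² + I(-7, G)/(-35 + 8) = (-1)² + 3/(-35 + 8) = 1 + 3/(-27) = 1 - 1/27*3 = 1 - ⅑ = 8/9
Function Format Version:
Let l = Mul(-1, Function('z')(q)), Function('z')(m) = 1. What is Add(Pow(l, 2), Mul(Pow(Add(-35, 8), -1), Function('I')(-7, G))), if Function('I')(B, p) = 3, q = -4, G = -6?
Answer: Rational(8, 9) ≈ 0.88889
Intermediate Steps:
l = -1 (l = Mul(-1, 1) = -1)
Add(Pow(l, 2), Mul(Pow(Add(-35, 8), -1), Function('I')(-7, G))) = Add(Pow(-1, 2), Mul(Pow(Add(-35, 8), -1), 3)) = Add(1, Mul(Pow(-27, -1), 3)) = Add(1, Mul(Rational(-1, 27), 3)) = Add(1, Rational(-1, 9)) = Rational(8, 9)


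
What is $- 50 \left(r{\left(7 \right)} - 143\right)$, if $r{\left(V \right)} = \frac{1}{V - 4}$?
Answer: $\frac{21400}{3} \approx 7133.3$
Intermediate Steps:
$r{\left(V \right)} = \frac{1}{-4 + V}$
$- 50 \left(r{\left(7 \right)} - 143\right) = - 50 \left(\frac{1}{-4 + 7} - 143\right) = - 50 \left(\frac{1}{3} - 143\right) = \left(-50\right) \left(- \frac{428}{3}\right) = \frac{21400}{3}$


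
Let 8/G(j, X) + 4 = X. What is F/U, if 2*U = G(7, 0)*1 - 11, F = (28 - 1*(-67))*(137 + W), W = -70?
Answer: -12730/13 ≈ -979.23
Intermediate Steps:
F = 6365 (F = (28 - 1*(-67))*(137 - 70) = (28 + 67)*67 = 95*67 = 6365)
G(j, X) = 8/(-4 + X)
U = -13/2 (U = ((8/(-4 + 0))*1 - 11)/2 = ((8/(-4))*1 - 11)/2 = ((8*(-¼))*1 - 11)/2 = (-2*1 - 11)/2 = (-2 - 11)/2 = (½)*(-13) = -13/2 ≈ -6.5000)
F/U = 6365/(-13/2) = 6365*(-2/13) = -12730/13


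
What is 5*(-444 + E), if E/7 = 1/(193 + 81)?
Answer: -608245/274 ≈ -2219.9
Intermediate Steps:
E = 7/274 (E = 7/(193 + 81) = 7/274 ≈ 0.025547)
5*(-444 + E) = 5*(-444 + 7/274) = 5*(-121649/274) = -608245/274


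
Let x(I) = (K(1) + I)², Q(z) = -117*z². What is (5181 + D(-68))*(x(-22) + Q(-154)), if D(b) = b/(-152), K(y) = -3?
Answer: -546215673565/38 ≈ -1.4374e+10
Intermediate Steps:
x(I) = (-3 + I)²
D(b) = -b/152 (D(b) = b*(-1/152) = -b/152)
(5181 + D(-68))*(x(-22) + Q(-154)) = (5181 - 1/152*(-68))*((-3 - 22)² - 117*(-154)²) = (5181 + 17/38)*((-25)² - 117*23716) = 196895*(625 - 2774772)/38 = (196895/38)*(-2774147) = -546215673565/38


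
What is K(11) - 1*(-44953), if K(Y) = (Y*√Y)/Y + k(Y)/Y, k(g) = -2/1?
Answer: 494481/11 + √11 ≈ 44956.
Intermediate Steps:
k(g) = -2 (k(g) = -2*1 = -2)
K(Y) = √Y - 2/Y (K(Y) = (Y*√Y)/Y - 2/Y = Y^(3/2)/Y - 2/Y = √Y - 2/Y)
K(11) - 1*(-44953) = (-2 + 11^(3/2))/11 - 1*(-44953) = (-2 + 11*√11)/11 + 44953 = (-2/11 + √11) + 44953 = 494481/11 + √11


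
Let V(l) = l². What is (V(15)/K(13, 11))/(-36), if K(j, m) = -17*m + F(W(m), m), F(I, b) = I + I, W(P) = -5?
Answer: 25/788 ≈ 0.031726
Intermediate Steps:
F(I, b) = 2*I
K(j, m) = -10 - 17*m (K(j, m) = -17*m + 2*(-5) = -17*m - 10 = -10 - 17*m)
(V(15)/K(13, 11))/(-36) = (15²/(-10 - 17*11))/(-36) = -25/(4*(-10 - 187)) = -25/(4*(-197)) = -25*(-1)/(4*197) = -1/36*(-225/197) = 25/788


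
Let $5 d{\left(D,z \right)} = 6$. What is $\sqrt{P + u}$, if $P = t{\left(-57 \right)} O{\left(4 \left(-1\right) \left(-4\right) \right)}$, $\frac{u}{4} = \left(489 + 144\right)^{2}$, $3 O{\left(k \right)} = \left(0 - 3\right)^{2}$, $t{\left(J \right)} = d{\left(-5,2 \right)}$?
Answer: $\frac{3 \sqrt{4452110}}{5} \approx 1266.0$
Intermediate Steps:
$d{\left(D,z \right)} = \frac{6}{5}$ ($d{\left(D,z \right)} = \frac{1}{5} \cdot 6 = \frac{6}{5}$)
$t{\left(J \right)} = \frac{6}{5}$
$O{\left(k \right)} = 3$ ($O{\left(k \right)} = \frac{\left(0 - 3\right)^{2}}{3} = \frac{\left(-3\right)^{2}}{3} = \frac{1}{3} \cdot 9 = 3$)
$u = 1602756$ ($u = 4 \left(489 + 144\right)^{2} = 4 \cdot 633^{2} = 4 \cdot 400689 = 1602756$)
$P = \frac{18}{5}$ ($P = \frac{6}{5} \cdot 3 = \frac{18}{5} \approx 3.6$)
$\sqrt{P + u} = \sqrt{\frac{18}{5} + 1602756} = \sqrt{\frac{8013798}{5}} = \frac{3 \sqrt{4452110}}{5}$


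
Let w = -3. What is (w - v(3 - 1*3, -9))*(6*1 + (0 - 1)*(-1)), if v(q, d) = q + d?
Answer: 42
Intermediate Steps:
v(q, d) = d + q
(w - v(3 - 1*3, -9))*(6*1 + (0 - 1)*(-1)) = (-3 - (-9 + (3 - 1*3)))*(6*1 + (0 - 1)*(-1)) = (-3 - (-9 + (3 - 3)))*(6 - 1*(-1)) = (-3 - (-9 + 0))*(6 + 1) = (-3 - 1*(-9))*7 = (-3 + 9)*7 = 6*7 = 42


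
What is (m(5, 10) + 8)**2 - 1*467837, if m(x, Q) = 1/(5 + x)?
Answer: -46777139/100 ≈ -4.6777e+5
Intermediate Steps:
(m(5, 10) + 8)**2 - 1*467837 = (1/(5 + 5) + 8)**2 - 1*467837 = (1/10 + 8)**2 - 467837 = (81/10)**2 - 467837 = 6561/100 - 467837 = -46777139/100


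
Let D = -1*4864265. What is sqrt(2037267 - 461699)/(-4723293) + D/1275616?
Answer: -4864265/1275616 - 4*sqrt(98473)/4723293 ≈ -3.8135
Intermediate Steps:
D = -4864265
sqrt(2037267 - 461699)/(-4723293) + D/1275616 = sqrt(2037267 - 461699)/(-4723293) - 4864265/1275616 = sqrt(1575568)*(-1/4723293) - 4864265*1/1275616 = (4*sqrt(98473))*(-1/4723293) - 4864265/1275616 = -4*sqrt(98473)/4723293 - 4864265/1275616 = -4864265/1275616 - 4*sqrt(98473)/4723293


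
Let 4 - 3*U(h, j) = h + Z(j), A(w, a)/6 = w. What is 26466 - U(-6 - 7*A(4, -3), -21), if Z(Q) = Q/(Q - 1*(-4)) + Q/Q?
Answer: 448926/17 ≈ 26407.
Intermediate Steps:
A(w, a) = 6*w
Z(Q) = 1 + Q/(4 + Q) (Z(Q) = Q/(Q + 4) + 1 = Q/(4 + Q) + 1 = 1 + Q/(4 + Q))
U(h, j) = 4/3 - h/3 - 2*(2 + j)/(3*(4 + j)) (U(h, j) = 4/3 - (h + 2*(2 + j)/(4 + j))/3 = 4/3 + (-h/3 - 2*(2 + j)/(3*(4 + j))) = 4/3 - h/3 - 2*(2 + j)/(3*(4 + j)))
26466 - U(-6 - 7*A(4, -3), -21) = 26466 - (-4 - 2*(-21) + (4 - 21)*(4 - (-6 - 42*4)))/(3*(4 - 21)) = 26466 - (-4 + 42 - 17*(4 - (-6 - 7*24)))/(3*(-17)) = 26466 - (-1)*(-4 + 42 - 17*(4 - (-6 - 168)))/(3*17) = 26466 - (-1)*(-4 + 42 - 17*(4 - 1*(-174)))/(3*17) = 26466 - (-1)*(-4 + 42 - 17*(4 + 174))/(3*17) = 26466 - (-1)*(-4 + 42 - 17*178)/(3*17) = 26466 - (-1)*(-4 + 42 - 3026)/(3*17) = 26466 - (-1)*(-2988)/(3*17) = 26466 - 1*996/17 = 26466 - 996/17 = 448926/17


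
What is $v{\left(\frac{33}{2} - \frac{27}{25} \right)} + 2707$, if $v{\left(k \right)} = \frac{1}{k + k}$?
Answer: $\frac{2087122}{771} \approx 2707.0$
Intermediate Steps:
$v{\left(k \right)} = \frac{1}{2 k}$
$v{\left(\frac{33}{2} - \frac{27}{25} \right)} + 2707 = \frac{1}{2 \left(\frac{33}{2} - \frac{27}{25}\right)} + 2707 = \frac{1}{2 \cdot \frac{771}{50}} + 2707 = \frac{1}{2} \cdot \frac{50}{771} + 2707 = \frac{25}{771} + 2707 = \frac{2087122}{771}$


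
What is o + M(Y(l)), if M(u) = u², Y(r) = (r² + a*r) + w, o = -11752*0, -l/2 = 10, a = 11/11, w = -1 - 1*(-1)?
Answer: 144400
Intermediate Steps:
w = 0 (w = -1 + 1 = 0)
a = 1 (a = 11*(1/11) = 1)
l = -20 (l = -2*10 = -20)
o = 0
Y(r) = r + r² (Y(r) = (r² + 1*r) + 0 = (r² + r) + 0 = (r + r²) + 0 = r + r²)
o + M(Y(l)) = 0 + (-20*(1 - 20))² = 0 + (-20*(-19))² = 0 + 380² = 0 + 144400 = 144400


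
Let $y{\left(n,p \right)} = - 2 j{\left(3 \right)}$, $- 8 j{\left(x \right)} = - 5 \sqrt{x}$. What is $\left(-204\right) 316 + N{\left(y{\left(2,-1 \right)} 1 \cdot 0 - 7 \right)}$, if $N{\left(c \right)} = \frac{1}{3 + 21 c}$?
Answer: $- \frac{9282817}{144} \approx -64464.0$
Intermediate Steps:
$j{\left(x \right)} = \frac{5 \sqrt{x}}{8}$ ($j{\left(x \right)} = - \frac{\left(-5\right) \sqrt{x}}{8} = \frac{5 \sqrt{x}}{8}$)
$y{\left(n,p \right)} = - \frac{5 \sqrt{3}}{4}$ ($y{\left(n,p \right)} = - 2 \frac{5 \sqrt{3}}{8} = - \frac{5 \sqrt{3}}{4}$)
$\left(-204\right) 316 + N{\left(y{\left(2,-1 \right)} 1 \cdot 0 - 7 \right)} = \left(-204\right) 316 + \frac{1}{3 \left(1 + 7 \left(- \frac{5 \sqrt{3}}{4} \cdot 1 \cdot 0 - 7\right)\right)} = -64464 + \frac{1}{3 \left(1 + 7 \left(- \frac{5 \sqrt{3}}{4} \cdot 0 - 7\right)\right)} = -64464 + \frac{1}{3 \left(1 + 7 \left(0 - 7\right)\right)} = -64464 + \frac{1}{3 \left(1 + 7 \left(-7\right)\right)} = -64464 + \frac{1}{3 \left(1 - 49\right)} = -64464 + \frac{1}{3 \left(-48\right)} = -64464 + \frac{1}{3} \left(- \frac{1}{48}\right) = -64464 - \frac{1}{144} = - \frac{9282817}{144}$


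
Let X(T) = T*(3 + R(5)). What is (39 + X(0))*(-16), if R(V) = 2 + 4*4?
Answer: -624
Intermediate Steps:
R(V) = 18 (R(V) = 2 + 16 = 18)
X(T) = 21*T (X(T) = T*(3 + 18) = T*21 = 21*T)
(39 + X(0))*(-16) = (39 + 21*0)*(-16) = (39 + 0)*(-16) = 39*(-16) = -624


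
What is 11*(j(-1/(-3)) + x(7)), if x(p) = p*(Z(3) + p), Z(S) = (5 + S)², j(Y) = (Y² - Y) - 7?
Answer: 48488/9 ≈ 5387.6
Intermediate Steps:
j(Y) = -7 + Y² - Y
x(p) = p*(64 + p) (x(p) = p*((5 + 3)² + p) = p*(8² + p) = p*(64 + p))
11*(j(-1/(-3)) + x(7)) = 11*((-7 + (-1/(-3))² - (-1)/(-3)) + 7*(64 + 7)) = 11*((-7 + (-1*(-⅓))² - (-1)*(-1)/3) + 7*71) = 11*((-7 + (⅓)² - 1*⅓) + 497) = 11*((-7 + ⅑ - ⅓) + 497) = 11*(-65/9 + 497) = 11*(4408/9) = 48488/9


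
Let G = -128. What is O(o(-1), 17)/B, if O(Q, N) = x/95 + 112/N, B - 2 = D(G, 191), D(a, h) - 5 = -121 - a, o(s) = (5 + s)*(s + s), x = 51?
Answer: 11507/22610 ≈ 0.50893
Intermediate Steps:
o(s) = 2*s*(5 + s) (o(s) = (5 + s)*(2*s) = 2*s*(5 + s))
D(a, h) = -116 - a (D(a, h) = 5 + (-121 - a) = -116 - a)
B = 14 (B = 2 + (-116 - 1*(-128)) = 2 + (-116 + 128) = 2 + 12 = 14)
O(Q, N) = 51/95 + 112/N
O(o(-1), 17)/B = (51/95 + 112/17)/14 = (51/95 + 112*(1/17))*(1/14) = (51/95 + 112/17)*(1/14) = (11507/1615)*(1/14) = 11507/22610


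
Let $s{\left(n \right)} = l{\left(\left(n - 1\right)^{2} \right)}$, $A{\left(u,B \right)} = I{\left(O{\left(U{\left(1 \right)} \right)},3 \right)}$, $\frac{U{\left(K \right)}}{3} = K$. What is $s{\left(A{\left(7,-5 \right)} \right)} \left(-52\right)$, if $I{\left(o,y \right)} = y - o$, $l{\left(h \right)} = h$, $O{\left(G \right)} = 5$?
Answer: $-468$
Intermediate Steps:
$U{\left(K \right)} = 3 K$
$A{\left(u,B \right)} = -2$ ($A{\left(u,B \right)} = 3 - 5 = -2$)
$s{\left(n \right)} = \left(-1 + n\right)^{2}$ ($s{\left(n \right)} = \left(n - 1\right)^{2} = \left(-1 + n\right)^{2}$)
$s{\left(A{\left(7,-5 \right)} \right)} \left(-52\right) = \left(-1 - 2\right)^{2} \left(-52\right) = \left(-3\right)^{2} \left(-52\right) = 9 \left(-52\right) = -468$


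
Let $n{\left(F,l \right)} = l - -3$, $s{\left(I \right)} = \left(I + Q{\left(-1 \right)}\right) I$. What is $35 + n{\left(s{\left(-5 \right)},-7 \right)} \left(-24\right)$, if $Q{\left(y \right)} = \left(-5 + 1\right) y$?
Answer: $131$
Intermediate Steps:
$Q{\left(y \right)} = - 4 y$
$s{\left(I \right)} = I \left(4 + I\right)$ ($s{\left(I \right)} = \left(I - -4\right) I = \left(I + 4\right) I = \left(4 + I\right) I = I \left(4 + I\right)$)
$n{\left(F,l \right)} = 3 + l$ ($n{\left(F,l \right)} = l + 3 = 3 + l$)
$35 + n{\left(s{\left(-5 \right)},-7 \right)} \left(-24\right) = 35 + \left(3 - 7\right) \left(-24\right) = 35 - -96 = 35 + 96 = 131$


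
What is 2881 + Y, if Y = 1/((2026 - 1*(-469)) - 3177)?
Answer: 1964841/682 ≈ 2881.0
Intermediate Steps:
Y = -1/682 (Y = 1/((2026 + 469) - 3177) = 1/(2495 - 3177) = 1/(-682) = -1/682 ≈ -0.0014663)
2881 + Y = 2881 - 1/682 = 1964841/682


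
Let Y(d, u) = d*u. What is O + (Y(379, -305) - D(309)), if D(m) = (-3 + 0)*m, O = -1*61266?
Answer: -175934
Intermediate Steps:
O = -61266
D(m) = -3*m
O + (Y(379, -305) - D(309)) = -61266 + (379*(-305) - (-3)*309) = -61266 + (-115595 - 1*(-927)) = -61266 + (-115595 + 927) = -61266 - 114668 = -175934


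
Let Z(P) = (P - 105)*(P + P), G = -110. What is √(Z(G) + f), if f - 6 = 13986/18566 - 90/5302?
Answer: √28649638323342456398/24609233 ≈ 217.50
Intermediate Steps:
Z(P) = 2*P*(-105 + P) (Z(P) = (-105 + P)*(2*P) = 2*P*(-105 + P))
f = 165776106/24609233 (f = 6 + (13986/18566 - 90/5302) = 6 + (13986*(1/18566) - 90*1/5302) = 6 + (6993/9283 - 45/2651) = 6 + 18120708/24609233 = 165776106/24609233 ≈ 6.7363)
√(Z(G) + f) = √(2*(-110)*(-105 - 110) + 165776106/24609233) = √(2*(-110)*(-215) + 165776106/24609233) = √(47300 + 165776106/24609233) = √(1164182497006/24609233) = √28649638323342456398/24609233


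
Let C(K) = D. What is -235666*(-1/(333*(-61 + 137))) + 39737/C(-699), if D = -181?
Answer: -481504225/2290374 ≈ -210.23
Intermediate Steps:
C(K) = -181
-235666*(-1/(333*(-61 + 137))) + 39737/C(-699) = -235666*(-1/(333*(-61 + 137))) + 39737/(-181) = -235666/(76*(-333)) + 39737*(-1/181) = -235666/(-25308) - 39737/181 = -235666*(-1/25308) - 39737/181 = 117833/12654 - 39737/181 = -481504225/2290374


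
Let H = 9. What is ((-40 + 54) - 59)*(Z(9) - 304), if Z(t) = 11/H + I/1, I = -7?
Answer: 13940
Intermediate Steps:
Z(t) = -52/9 (Z(t) = 11/9 - 7/1 = 11*(⅑) - 7*1 = 11/9 - 7 = -52/9)
((-40 + 54) - 59)*(Z(9) - 304) = ((-40 + 54) - 59)*(-52/9 - 304) = (14 - 59)*(-2788/9) = -45*(-2788/9) = 13940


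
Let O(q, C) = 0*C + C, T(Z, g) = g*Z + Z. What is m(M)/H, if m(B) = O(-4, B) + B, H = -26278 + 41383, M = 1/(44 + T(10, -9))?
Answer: -1/271890 ≈ -3.6780e-6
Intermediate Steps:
T(Z, g) = Z + Z*g (T(Z, g) = Z*g + Z = Z + Z*g)
O(q, C) = C (O(q, C) = 0 + C = C)
M = -1/36 (M = 1/(44 + 10*(1 - 9)) = 1/(44 + 10*(-8)) = 1/(44 - 80) = 1/(-36) = -1/36 ≈ -0.027778)
H = 15105
m(B) = 2*B (m(B) = B + B = 2*B)
m(M)/H = (2*(-1/36))/15105 = -1/18*1/15105 = -1/271890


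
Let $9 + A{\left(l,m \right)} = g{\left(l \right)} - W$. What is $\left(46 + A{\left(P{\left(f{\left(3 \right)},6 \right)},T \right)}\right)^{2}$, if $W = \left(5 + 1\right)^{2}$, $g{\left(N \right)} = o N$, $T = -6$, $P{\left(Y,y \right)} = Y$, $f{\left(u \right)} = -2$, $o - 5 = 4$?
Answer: $289$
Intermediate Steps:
$o = 9$ ($o = 5 + 4 = 9$)
$g{\left(N \right)} = 9 N$
$W = 36$ ($W = 6^{2} = 36$)
$A{\left(l,m \right)} = -45 + 9 l$ ($A{\left(l,m \right)} = -9 + \left(9 l - 36\right) = -9 + \left(-36 + 9 l\right) = -45 + 9 l$)
$\left(46 + A{\left(P{\left(f{\left(3 \right)},6 \right)},T \right)}\right)^{2} = \left(46 + \left(-45 + 9 \left(-2\right)\right)\right)^{2} = \left(46 - 63\right)^{2} = \left(-17\right)^{2} = 289$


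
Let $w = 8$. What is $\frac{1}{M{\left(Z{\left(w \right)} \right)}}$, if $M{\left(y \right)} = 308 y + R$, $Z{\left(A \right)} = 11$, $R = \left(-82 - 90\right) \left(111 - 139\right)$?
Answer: $\frac{1}{8204} \approx 0.00012189$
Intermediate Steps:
$R = 4816$ ($R = \left(-172\right) \left(-28\right) = 4816$)
$M{\left(y \right)} = 4816 + 308 y$ ($M{\left(y \right)} = 308 y + 4816 = 4816 + 308 y$)
$\frac{1}{M{\left(Z{\left(w \right)} \right)}} = \frac{1}{4816 + 308 \cdot 11} = \frac{1}{4816 + 3388} = \frac{1}{8204}$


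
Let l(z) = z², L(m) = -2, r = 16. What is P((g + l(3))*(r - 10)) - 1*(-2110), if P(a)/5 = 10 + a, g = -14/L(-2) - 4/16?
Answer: 5265/2 ≈ 2632.5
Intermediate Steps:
g = 27/4 (g = -14/(-2) - 4/16 = -14*(-½) - 4*1/16 = 7 - ¼ = 27/4 ≈ 6.7500)
P(a) = 50 + 5*a (P(a) = 5*(10 + a) = 50 + 5*a)
P((g + l(3))*(r - 10)) - 1*(-2110) = (50 + 5*((27/4 + 3²)*(16 - 10))) - 1*(-2110) = (50 + 5*((27/4 + 9)*6)) + 2110 = (50 + 5*((63/4)*6)) + 2110 = (50 + 5*(189/2)) + 2110 = (50 + 945/2) + 2110 = 1045/2 + 2110 = 5265/2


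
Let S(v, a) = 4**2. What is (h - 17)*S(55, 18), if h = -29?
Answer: -736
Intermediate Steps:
S(v, a) = 16
(h - 17)*S(55, 18) = (-29 - 17)*16 = -46*16 = -736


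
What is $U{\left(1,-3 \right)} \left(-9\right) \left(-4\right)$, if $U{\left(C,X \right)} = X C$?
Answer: $-108$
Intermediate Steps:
$U{\left(C,X \right)} = C X$
$U{\left(1,-3 \right)} \left(-9\right) \left(-4\right) = 1 \left(-3\right) \left(-9\right) \left(-4\right) = \left(-3\right) \left(-9\right) \left(-4\right) = 27 \left(-4\right) = -108$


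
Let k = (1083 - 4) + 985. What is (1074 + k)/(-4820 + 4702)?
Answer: -1569/59 ≈ -26.593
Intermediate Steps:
k = 2064 (k = 1079 + 985 = 2064)
(1074 + k)/(-4820 + 4702) = (1074 + 2064)/(-4820 + 4702) = 3138/(-118) = 3138*(-1/118) = -1569/59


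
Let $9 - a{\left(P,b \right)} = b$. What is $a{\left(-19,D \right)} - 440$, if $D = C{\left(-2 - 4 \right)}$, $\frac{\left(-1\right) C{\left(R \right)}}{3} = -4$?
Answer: $-443$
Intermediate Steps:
$C{\left(R \right)} = 12$ ($C{\left(R \right)} = \left(-3\right) \left(-4\right) = 12$)
$D = 12$
$a{\left(P,b \right)} = 9 - b$
$a{\left(-19,D \right)} - 440 = \left(9 - 12\right) - 440 = -3 - 440 = -443$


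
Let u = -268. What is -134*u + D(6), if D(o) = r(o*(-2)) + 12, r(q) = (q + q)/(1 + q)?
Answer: 395188/11 ≈ 35926.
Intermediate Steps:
r(q) = 2*q/(1 + q) (r(q) = (2*q)/(1 + q) = 2*q/(1 + q))
D(o) = 12 - 4*o/(1 - 2*o) (D(o) = 2*(o*(-2))/(1 + o*(-2)) + 12 = 2*(-2*o)/(1 - 2*o) + 12 = -4*o/(1 - 2*o) + 12 = 12 - 4*o/(1 - 2*o))
-134*u + D(6) = -134*(-268) + 4*(-3 + 7*6)/(-1 + 2*6) = 35912 + 4*(-3 + 42)/(-1 + 12) = 35912 + 4*39/11 = 35912 + 4*(1/11)*39 = 35912 + 156/11 = 395188/11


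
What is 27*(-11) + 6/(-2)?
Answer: -300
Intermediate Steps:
27*(-11) + 6/(-2) = -297 + 6*(-1/2) = -297 - 3 = -300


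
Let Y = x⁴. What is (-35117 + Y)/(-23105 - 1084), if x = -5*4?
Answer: -11353/2199 ≈ -5.1628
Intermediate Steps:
x = -20
Y = 160000 (Y = (-20)⁴ = 160000)
(-35117 + Y)/(-23105 - 1084) = (-35117 + 160000)/(-23105 - 1084) = 124883/(-24189) = 124883*(-1/24189) = -11353/2199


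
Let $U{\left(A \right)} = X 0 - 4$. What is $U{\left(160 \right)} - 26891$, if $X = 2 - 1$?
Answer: $-26895$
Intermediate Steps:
$X = 1$
$U{\left(A \right)} = -4$ ($U{\left(A \right)} = 1 \cdot 0 - 4 = 0 - 4 = -4$)
$U{\left(160 \right)} - 26891 = -4 - 26891 = -26895$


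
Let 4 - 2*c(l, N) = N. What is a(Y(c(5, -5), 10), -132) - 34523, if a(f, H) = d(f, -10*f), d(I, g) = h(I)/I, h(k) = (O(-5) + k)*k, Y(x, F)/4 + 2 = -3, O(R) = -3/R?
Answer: -172712/5 ≈ -34542.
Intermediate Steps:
c(l, N) = 2 - N/2
Y(x, F) = -20 (Y(x, F) = -8 + 4*(-3) = -8 - 12 = -20)
h(k) = k*(⅗ + k) (h(k) = (-3/(-5) + k)*k = (-3*(-⅕) + k)*k = (⅗ + k)*k = k*(⅗ + k))
d(I, g) = ⅗ + I (d(I, g) = (I*(3 + 5*I)/5)/I = ⅗ + I)
a(f, H) = ⅗ + f
a(Y(c(5, -5), 10), -132) - 34523 = (⅗ - 20) - 34523 = -97/5 - 34523 = -172712/5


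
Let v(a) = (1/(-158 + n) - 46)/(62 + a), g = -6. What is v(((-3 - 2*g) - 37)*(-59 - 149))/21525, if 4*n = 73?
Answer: -1837/5058796275 ≈ -3.6313e-7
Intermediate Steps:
n = 73/4 (n = (¼)*73 = 73/4 ≈ 18.250)
v(a) = -25718/(559*(62 + a)) (v(a) = (1/(-158 + 73/4) - 46)/(62 + a) = (1/(-559/4) - 46)/(62 + a) = (-4/559 - 46)/(62 + a) = -25718/(559*(62 + a)))
v(((-3 - 2*g) - 37)*(-59 - 149))/21525 = -25718/(34658 + 559*(((-3 - 2*(-6)) - 37)*(-59 - 149)))/21525 = -25718/(34658 + 559*(((-3 + 12) - 37)*(-208)))*(1/21525) = -25718/(34658 + 559*((9 - 37)*(-208)))*(1/21525) = -25718/(34658 + 559*(-28*(-208)))*(1/21525) = -25718/(34658 + 559*5824)*(1/21525) = -25718/(34658 + 3255616)*(1/21525) = -25718/3290274*(1/21525) = -25718*1/3290274*(1/21525) = -12859/1645137*1/21525 = -1837/5058796275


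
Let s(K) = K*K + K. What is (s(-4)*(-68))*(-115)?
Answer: 93840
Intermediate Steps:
s(K) = K + K² (s(K) = K² + K = K + K²)
(s(-4)*(-68))*(-115) = (-4*(1 - 4)*(-68))*(-115) = (-4*(-3)*(-68))*(-115) = (12*(-68))*(-115) = -816*(-115) = 93840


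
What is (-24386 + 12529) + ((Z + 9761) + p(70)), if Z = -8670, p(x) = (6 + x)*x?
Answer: -5446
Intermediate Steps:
p(x) = x*(6 + x)
(-24386 + 12529) + ((Z + 9761) + p(70)) = (-24386 + 12529) + ((-8670 + 9761) + 70*(6 + 70)) = -11857 + (1091 + 70*76) = -11857 + (1091 + 5320) = -11857 + 6411 = -5446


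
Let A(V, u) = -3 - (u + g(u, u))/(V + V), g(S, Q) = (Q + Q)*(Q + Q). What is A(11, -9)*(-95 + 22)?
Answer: 27813/22 ≈ 1264.2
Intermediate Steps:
g(S, Q) = 4*Q**2 (g(S, Q) = (2*Q)*(2*Q) = 4*Q**2)
A(V, u) = -3 - (u + 4*u**2)/(2*V) (A(V, u) = -3 - (u + 4*u**2)/(V + V) = -3 - (u + 4*u**2)/(2*V))
A(11, -9)*(-95 + 22) = ((1/2)*(-1*(-9) - 6*11 - 4*(-9)**2)/11)*(-95 + 22) = ((1/2)*(1/11)*(9 - 66 - 4*81))*(-73) = ((1/2)*(1/11)*(9 - 66 - 324))*(-73) = ((1/2)*(1/11)*(-381))*(-73) = -381/22*(-73) = 27813/22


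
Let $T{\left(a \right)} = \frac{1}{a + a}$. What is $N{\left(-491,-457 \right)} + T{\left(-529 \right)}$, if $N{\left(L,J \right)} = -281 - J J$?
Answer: $- \frac{221259541}{1058} \approx -2.0913 \cdot 10^{5}$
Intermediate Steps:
$T{\left(a \right)} = \frac{1}{2 a}$
$N{\left(L,J \right)} = -281 - J^{2}$
$N{\left(-491,-457 \right)} + T{\left(-529 \right)} = \left(-281 - \left(-457\right)^{2}\right) + \frac{1}{2 \left(-529\right)} = \left(-281 - 208849\right) + \frac{1}{2} \left(- \frac{1}{529}\right) = \left(-281 - 208849\right) - \frac{1}{1058} = -209130 - \frac{1}{1058} = - \frac{221259541}{1058}$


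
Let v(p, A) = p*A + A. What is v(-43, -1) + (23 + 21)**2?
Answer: 1978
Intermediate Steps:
v(p, A) = A + A*p (v(p, A) = A*p + A = A + A*p)
v(-43, -1) + (23 + 21)**2 = -(1 - 43) + (23 + 21)**2 = -1*(-42) + 44**2 = 42 + 1936 = 1978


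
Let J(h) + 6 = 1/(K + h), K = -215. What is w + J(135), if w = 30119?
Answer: 2409039/80 ≈ 30113.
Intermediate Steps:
J(h) = -6 + 1/(-215 + h)
w + J(135) = 30119 + (1291 - 6*135)/(-215 + 135) = 30119 + (1291 - 810)/(-80) = 30119 - 1/80*481 = 30119 - 481/80 = 2409039/80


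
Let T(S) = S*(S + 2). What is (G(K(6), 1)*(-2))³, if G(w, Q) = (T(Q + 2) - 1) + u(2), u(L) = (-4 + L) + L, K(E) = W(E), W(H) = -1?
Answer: -21952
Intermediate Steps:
K(E) = -1
T(S) = S*(2 + S)
u(L) = -4 + 2*L
G(w, Q) = -1 + (2 + Q)*(4 + Q) (G(w, Q) = ((Q + 2)*(2 + (Q + 2)) - 1) + (-4 + 2*2) = ((2 + Q)*(2 + (2 + Q)) - 1) + (-4 + 4) = ((2 + Q)*(4 + Q) - 1) + 0 = (-1 + (2 + Q)*(4 + Q)) + 0 = -1 + (2 + Q)*(4 + Q))
(G(K(6), 1)*(-2))³ = ((-1 + (2 + 1)*(4 + 1))*(-2))³ = ((-1 + 3*5)*(-2))³ = ((-1 + 15)*(-2))³ = (14*(-2))³ = (-28)³ = -21952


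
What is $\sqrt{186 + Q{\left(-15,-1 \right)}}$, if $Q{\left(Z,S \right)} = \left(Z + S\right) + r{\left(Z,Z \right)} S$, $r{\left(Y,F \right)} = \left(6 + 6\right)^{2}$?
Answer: $\sqrt{26} \approx 5.099$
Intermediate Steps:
$r{\left(Y,F \right)} = 144$ ($r{\left(Y,F \right)} = 12^{2} = 144$)
$Q{\left(Z,S \right)} = Z + 145 S$ ($Q{\left(Z,S \right)} = \left(Z + S\right) + 144 S = \left(S + Z\right) + 144 S = Z + 145 S$)
$\sqrt{186 + Q{\left(-15,-1 \right)}} = \sqrt{186 + \left(-15 + 145 \left(-1\right)\right)} = \sqrt{186 - 160} = \sqrt{26}$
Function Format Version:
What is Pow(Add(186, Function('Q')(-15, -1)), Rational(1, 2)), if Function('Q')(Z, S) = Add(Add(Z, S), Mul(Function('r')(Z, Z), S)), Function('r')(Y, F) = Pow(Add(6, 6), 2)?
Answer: Pow(26, Rational(1, 2)) ≈ 5.0990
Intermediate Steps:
Function('r')(Y, F) = 144 (Function('r')(Y, F) = Pow(12, 2) = 144)
Function('Q')(Z, S) = Add(Z, Mul(145, S)) (Function('Q')(Z, S) = Add(Add(Z, S), Mul(144, S)) = Add(Add(S, Z), Mul(144, S)) = Add(Z, Mul(145, S)))
Pow(Add(186, Function('Q')(-15, -1)), Rational(1, 2)) = Pow(Add(186, Add(-15, Mul(145, -1))), Rational(1, 2)) = Pow(Add(186, Add(-15, -145)), Rational(1, 2)) = Pow(Add(186, -160), Rational(1, 2)) = Pow(26, Rational(1, 2))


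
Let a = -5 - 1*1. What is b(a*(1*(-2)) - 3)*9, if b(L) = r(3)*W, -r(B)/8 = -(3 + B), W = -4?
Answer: -1728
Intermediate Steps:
a = -6 (a = -5 - 1 = -6)
r(B) = 24 + 8*B (r(B) = -(-8)*(3 + B) = -8*(-3 - B) = 24 + 8*B)
b(L) = -192 (b(L) = (24 + 8*3)*(-4) = (24 + 24)*(-4) = 48*(-4) = -192)
b(a*(1*(-2)) - 3)*9 = -192*9 = -1728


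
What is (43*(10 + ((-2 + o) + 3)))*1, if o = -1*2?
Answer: 387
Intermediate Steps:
o = -2
(43*(10 + ((-2 + o) + 3)))*1 = (43*(10 + ((-2 - 2) + 3)))*1 = (43*(10 + (-4 + 3)))*1 = (43*(10 - 1))*1 = (43*9)*1 = 387*1 = 387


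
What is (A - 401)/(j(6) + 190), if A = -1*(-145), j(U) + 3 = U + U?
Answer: -256/199 ≈ -1.2864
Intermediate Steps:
j(U) = -3 + 2*U (j(U) = -3 + (U + U) = -3 + 2*U)
A = 145
(A - 401)/(j(6) + 190) = (145 - 401)/((-3 + 2*6) + 190) = -256/((-3 + 12) + 190) = -256/(9 + 190) = -256/199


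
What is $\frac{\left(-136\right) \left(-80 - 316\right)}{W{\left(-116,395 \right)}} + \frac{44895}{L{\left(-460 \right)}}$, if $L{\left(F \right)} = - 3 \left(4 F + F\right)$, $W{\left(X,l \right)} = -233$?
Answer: $- \frac{24076391}{107180} \approx -224.64$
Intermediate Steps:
$L{\left(F \right)} = - 15 F$ ($L{\left(F \right)} = - 3 \cdot 5 F = - 15 F$)
$\frac{\left(-136\right) \left(-80 - 316\right)}{W{\left(-116,395 \right)}} + \frac{44895}{L{\left(-460 \right)}} = \frac{\left(-136\right) \left(-80 - 316\right)}{-233} + \frac{44895}{\left(-15\right) \left(-460\right)} = \left(-136\right) \left(-396\right) \left(- \frac{1}{233}\right) + \frac{44895}{6900} = 53856 \left(- \frac{1}{233}\right) + 44895 \cdot \frac{1}{6900} = - \frac{53856}{233} + \frac{2993}{460} = - \frac{24076391}{107180}$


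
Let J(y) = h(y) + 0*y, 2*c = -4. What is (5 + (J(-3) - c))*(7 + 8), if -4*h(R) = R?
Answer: 465/4 ≈ 116.25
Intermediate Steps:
c = -2 (c = (1/2)*(-4) = -2)
h(R) = -R/4
J(y) = -y/4 (J(y) = -y/4 + 0*y = -y/4 + 0 = -y/4)
(5 + (J(-3) - c))*(7 + 8) = (5 + (-1/4*(-3) - 1*(-2)))*(7 + 8) = (5 + (3/4 + 2))*15 = (5 + 11/4)*15 = (31/4)*15 = 465/4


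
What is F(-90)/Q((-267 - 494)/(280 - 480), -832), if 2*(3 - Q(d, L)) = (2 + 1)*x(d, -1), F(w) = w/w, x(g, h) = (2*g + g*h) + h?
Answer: -400/483 ≈ -0.82816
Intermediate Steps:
x(g, h) = h + 2*g + g*h
F(w) = 1
Q(d, L) = 9/2 - 3*d/2 (Q(d, L) = 3 - (2 + 1)*(-1 + 2*d + d*(-1))/2 = 3 - 3*(-1 + 2*d - d)/2 = 3 - 3*(-1 + d)/2 = 3 - (-3 + 3*d)/2 = 3 + (3/2 - 3*d/2) = 9/2 - 3*d/2)
F(-90)/Q((-267 - 494)/(280 - 480), -832) = 1/(9/2 - 3*(-267 - 494)/(2*(280 - 480))) = 1/(9/2 - (-2283)/(2*(-200))) = 1/(9/2 - (-2283)*(-1)/(2*200)) = 1/(9/2 - 3/2*761/200) = 1/(9/2 - 2283/400) = 1/(-483/400) = 1*(-400/483) = -400/483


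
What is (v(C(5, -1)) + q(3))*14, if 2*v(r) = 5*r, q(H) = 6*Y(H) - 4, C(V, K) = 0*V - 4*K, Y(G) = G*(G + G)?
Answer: 1596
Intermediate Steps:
Y(G) = 2*G**2 (Y(G) = G*(2*G) = 2*G**2)
C(V, K) = -4*K (C(V, K) = 0 - 4*K = -4*K)
q(H) = -4 + 12*H**2 (q(H) = 6*(2*H**2) - 4 = 12*H**2 - 4 = -4 + 12*H**2)
v(r) = 5*r/2 (v(r) = (5*r)/2 = 5*r/2)
(v(C(5, -1)) + q(3))*14 = (5*(-4*(-1))/2 + (-4 + 12*3**2))*14 = ((5/2)*4 + (-4 + 12*9))*14 = (10 + (-4 + 108))*14 = (10 + 104)*14 = 114*14 = 1596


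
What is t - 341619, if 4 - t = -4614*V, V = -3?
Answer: -355457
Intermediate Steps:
t = -13838 (t = 4 - (-4614)*(-3) = 4 - 1*13842 = 4 - 13842 = -13838)
t - 341619 = -13838 - 341619 = -355457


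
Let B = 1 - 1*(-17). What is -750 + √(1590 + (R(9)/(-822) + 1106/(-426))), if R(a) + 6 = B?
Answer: -750 + √1351710697143/29181 ≈ -710.16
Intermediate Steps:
B = 18 (B = 1 + 17 = 18)
R(a) = 12 (R(a) = -6 + 18 = 12)
-750 + √(1590 + (R(9)/(-822) + 1106/(-426))) = -750 + √(1590 + (12/(-822) + 1106/(-426))) = -750 + √(1590 + (12*(-1/822) + 1106*(-1/426))) = -750 + √(1590 + (-2/137 - 553/213)) = -750 + √(1590 - 76187/29181) = -750 + √(46321603/29181) = -750 + √1351710697143/29181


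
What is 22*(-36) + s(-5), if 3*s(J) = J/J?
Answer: -2375/3 ≈ -791.67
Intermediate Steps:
s(J) = ⅓ (s(J) = (J/J)/3 = (⅓)*1 = ⅓)
22*(-36) + s(-5) = 22*(-36) + ⅓ = -792 + ⅓ = -2375/3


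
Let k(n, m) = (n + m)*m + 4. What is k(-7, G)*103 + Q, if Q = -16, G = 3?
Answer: -840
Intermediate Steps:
k(n, m) = 4 + m*(m + n) (k(n, m) = (m + n)*m + 4 = m*(m + n) + 4 = 4 + m*(m + n))
k(-7, G)*103 + Q = (4 + 3² + 3*(-7))*103 - 16 = (4 + 9 - 21)*103 - 16 = -8*103 - 16 = -824 - 16 = -840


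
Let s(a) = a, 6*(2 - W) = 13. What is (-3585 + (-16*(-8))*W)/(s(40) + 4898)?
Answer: -10819/14814 ≈ -0.73032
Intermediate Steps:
W = -⅙ (W = 2 - ⅙*13 = 2 - 13/6 = -⅙ ≈ -0.16667)
(-3585 + (-16*(-8))*W)/(s(40) + 4898) = (-3585 - 16*(-8)*(-⅙))/(40 + 4898) = (-3585 + 128*(-⅙))/4938 = (-3585 - 64/3)*(1/4938) = -10819/3*1/4938 = -10819/14814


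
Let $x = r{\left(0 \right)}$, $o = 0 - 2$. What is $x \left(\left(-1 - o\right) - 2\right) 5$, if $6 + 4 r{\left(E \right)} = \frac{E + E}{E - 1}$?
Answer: $\frac{15}{2} \approx 7.5$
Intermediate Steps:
$r{\left(E \right)} = - \frac{3}{2} + \frac{E}{2 \left(-1 + E\right)}$ ($r{\left(E \right)} = - \frac{3}{2} + \frac{\left(E + E\right) \frac{1}{E - 1}}{4} = - \frac{3}{2} + \frac{2 E \frac{1}{-1 + E}}{4} = - \frac{3}{2} + \frac{E}{2 \left(-1 + E\right)}$)
$o = -2$ ($o = 0 - 2 = -2$)
$x = - \frac{3}{2}$ ($x = \frac{\frac{3}{2} - 0}{-1 + 0} = \frac{\frac{3}{2} + 0}{-1} = \left(-1\right) \frac{3}{2} = - \frac{3}{2} \approx -1.5$)
$x \left(\left(-1 - o\right) - 2\right) 5 = - \frac{3 \left(\left(-1 - -2\right) - 2\right)}{2} \cdot 5 = - \frac{3 \left(\left(-1 + 2\right) - 2\right)}{2} \cdot 5 = - \frac{3 \left(1 - 2\right)}{2} \cdot 5 = \left(- \frac{3}{2}\right) \left(-1\right) 5 = \frac{3}{2} \cdot 5 = \frac{15}{2}$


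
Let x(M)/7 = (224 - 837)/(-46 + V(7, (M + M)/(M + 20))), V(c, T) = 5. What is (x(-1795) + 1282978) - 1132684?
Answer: 6166345/41 ≈ 1.5040e+5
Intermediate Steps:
x(M) = 4291/41 (x(M) = 7*((224 - 837)/(-46 + 5)) = 7*(-613/(-41)) = 7*(-613*(-1/41)) = 7*(613/41) = 4291/41)
(x(-1795) + 1282978) - 1132684 = (4291/41 + 1282978) - 1132684 = 52606389/41 - 1132684 = 6166345/41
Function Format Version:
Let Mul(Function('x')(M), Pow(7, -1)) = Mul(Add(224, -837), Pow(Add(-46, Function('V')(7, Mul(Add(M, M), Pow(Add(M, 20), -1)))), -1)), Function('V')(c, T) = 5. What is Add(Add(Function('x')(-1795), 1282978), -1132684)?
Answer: Rational(6166345, 41) ≈ 1.5040e+5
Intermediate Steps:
Function('x')(M) = Rational(4291, 41) (Function('x')(M) = Mul(7, Mul(Add(224, -837), Pow(Add(-46, 5), -1))) = Mul(7, Mul(-613, Pow(-41, -1))) = Mul(7, Mul(-613, Rational(-1, 41))) = Mul(7, Rational(613, 41)) = Rational(4291, 41))
Add(Add(Function('x')(-1795), 1282978), -1132684) = Add(Add(Rational(4291, 41), 1282978), -1132684) = Add(Rational(52606389, 41), -1132684) = Rational(6166345, 41)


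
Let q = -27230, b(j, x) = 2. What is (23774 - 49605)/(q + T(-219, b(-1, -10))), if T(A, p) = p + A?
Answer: 25831/27447 ≈ 0.94112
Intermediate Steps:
T(A, p) = A + p
(23774 - 49605)/(q + T(-219, b(-1, -10))) = (23774 - 49605)/(-27230 + (-219 + 2)) = -25831/(-27230 - 217) = -25831/(-27447) = -25831*(-1/27447) = 25831/27447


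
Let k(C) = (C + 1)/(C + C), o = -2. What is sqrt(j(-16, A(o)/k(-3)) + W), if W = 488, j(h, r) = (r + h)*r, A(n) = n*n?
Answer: 2*sqrt(110) ≈ 20.976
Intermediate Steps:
k(C) = (1 + C)/(2*C) (k(C) = (1 + C)/((2*C)) = (1 + C)*(1/(2*C)) = (1 + C)/(2*C))
A(n) = n**2
j(h, r) = r*(h + r) (j(h, r) = (h + r)*r = r*(h + r))
sqrt(j(-16, A(o)/k(-3)) + W) = sqrt(((-2)**2/(((1/2)*(1 - 3)/(-3))))*(-16 + (-2)**2/(((1/2)*(1 - 3)/(-3)))) + 488) = sqrt((4/(((1/2)*(-1/3)*(-2))))*(-16 + 4/(((1/2)*(-1/3)*(-2)))) + 488) = sqrt((4/(1/3))*(-16 + 4/(1/3)) + 488) = sqrt((4*3)*(-16 + 4*3) + 488) = sqrt(12*(-16 + 12) + 488) = sqrt(12*(-4) + 488) = sqrt(-48 + 488) = sqrt(440) = 2*sqrt(110)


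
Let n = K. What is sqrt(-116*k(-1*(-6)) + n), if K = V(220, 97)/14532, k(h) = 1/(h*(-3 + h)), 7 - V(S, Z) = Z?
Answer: I*sqrt(340559842)/7266 ≈ 2.5398*I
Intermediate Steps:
V(S, Z) = 7 - Z
k(h) = 1/(h*(-3 + h))
K = -15/2422 (K = (7 - 1*97)/14532 = (7 - 97)*(1/14532) = -90*1/14532 = -15/2422 ≈ -0.0061932)
n = -15/2422 ≈ -0.0061932
sqrt(-116*k(-1*(-6)) + n) = sqrt(-116/(((-1*(-6)))*(-3 - 1*(-6))) - 15/2422) = sqrt(-116/(6*(-3 + 6)) - 15/2422) = sqrt(-58/(3*3) - 15/2422) = sqrt(-116*1/18 - 15/2422) = sqrt(-58/9 - 15/2422) = sqrt(-140611/21798) = I*sqrt(340559842)/7266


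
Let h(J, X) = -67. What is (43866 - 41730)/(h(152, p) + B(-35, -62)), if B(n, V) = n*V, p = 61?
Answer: 712/701 ≈ 1.0157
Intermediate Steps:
B(n, V) = V*n
(43866 - 41730)/(h(152, p) + B(-35, -62)) = (43866 - 41730)/(-67 - 62*(-35)) = 2136/(-67 + 2170) = 2136/2103 = 2136*(1/2103) = 712/701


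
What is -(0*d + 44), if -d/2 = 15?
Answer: -44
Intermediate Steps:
d = -30 (d = -2*15 = -30)
-(0*d + 44) = -(0*(-30) + 44) = -(0 + 44) = -1*44 = -44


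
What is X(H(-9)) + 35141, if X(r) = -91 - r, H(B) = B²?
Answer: 34969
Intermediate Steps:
X(H(-9)) + 35141 = (-91 - 1*(-9)²) + 35141 = (-91 - 1*81) + 35141 = (-91 - 81) + 35141 = -172 + 35141 = 34969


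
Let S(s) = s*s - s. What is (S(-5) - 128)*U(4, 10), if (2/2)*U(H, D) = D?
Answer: -980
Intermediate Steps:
U(H, D) = D
S(s) = s² - s
(S(-5) - 128)*U(4, 10) = (-5*(-1 - 5) - 128)*10 = (-5*(-6) - 128)*10 = (30 - 128)*10 = -98*10 = -980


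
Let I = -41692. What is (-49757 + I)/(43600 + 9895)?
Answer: -91449/53495 ≈ -1.7095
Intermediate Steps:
(-49757 + I)/(43600 + 9895) = (-49757 - 41692)/(43600 + 9895) = -91449/53495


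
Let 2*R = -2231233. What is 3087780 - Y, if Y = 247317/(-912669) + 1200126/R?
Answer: 2095962501634542503/678792396959 ≈ 3.0878e+6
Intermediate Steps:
R = -2231233/2 (R = (½)*(-2231233) = -2231233/2 ≈ -1.1156e+6)
Y = -914152481483/678792396959 (Y = 247317/(-912669) + 1200126/(-2231233/2) = 247317*(-1/912669) + 1200126*(-2/2231233) = -82439/304223 - 2400252/2231233 = -914152481483/678792396959 ≈ -1.3467)
3087780 - Y = 3087780 - 1*(-914152481483/678792396959) = 3087780 + 914152481483/678792396959 = 2095962501634542503/678792396959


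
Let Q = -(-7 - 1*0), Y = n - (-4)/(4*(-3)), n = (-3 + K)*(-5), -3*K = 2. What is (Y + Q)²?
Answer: 625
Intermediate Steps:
K = -⅔ (K = -⅓*2 = -⅔ ≈ -0.66667)
n = 55/3 (n = (-3 - ⅔)*(-5) = -11/3*(-5) = 55/3 ≈ 18.333)
Y = 18 (Y = 55/3 - (-4)/(4*(-3)) = 55/3 - (-4)/(-12) = 55/3 - (-4)*(-1)/12 = 55/3 - 1*⅓ = 55/3 - ⅓ = 18)
Q = 7 (Q = -(-7 + 0) = -1*(-7) = 7)
(Y + Q)² = (18 + 7)² = 25² = 625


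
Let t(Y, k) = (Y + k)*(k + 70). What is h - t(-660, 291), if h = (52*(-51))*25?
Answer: 66909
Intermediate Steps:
t(Y, k) = (70 + k)*(Y + k) (t(Y, k) = (Y + k)*(70 + k) = (70 + k)*(Y + k))
h = -66300 (h = -2652*25 = -66300)
h - t(-660, 291) = -66300 - (291² + 70*(-660) + 70*291 - 660*291) = -66300 - (84681 - 46200 + 20370 - 192060) = -66300 - 1*(-133209) = -66300 + 133209 = 66909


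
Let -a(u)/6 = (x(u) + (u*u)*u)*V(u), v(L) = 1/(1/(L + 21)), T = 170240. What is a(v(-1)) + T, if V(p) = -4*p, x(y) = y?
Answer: 4019840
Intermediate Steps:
v(L) = 21 + L (v(L) = 1/(1/(21 + L)) = 21 + L)
a(u) = 24*u*(u + u**3) (a(u) = -6*(u + (u*u)*u)*(-4*u) = -6*(u + u**2*u)*(-4*u) = -6*(u + u**3)*(-4*u) = -(-24)*u*(u + u**3) = 24*u*(u + u**3))
a(v(-1)) + T = 24*(21 - 1)**2*(1 + (21 - 1)**2) + 170240 = 24*20**2*(1 + 20**2) + 170240 = 24*400*(1 + 400) + 170240 = 24*400*401 + 170240 = 3849600 + 170240 = 4019840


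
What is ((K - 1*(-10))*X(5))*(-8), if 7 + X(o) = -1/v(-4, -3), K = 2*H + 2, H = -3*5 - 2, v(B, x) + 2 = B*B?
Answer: -8712/7 ≈ -1244.6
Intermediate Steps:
v(B, x) = -2 + B**2 (v(B, x) = -2 + B*B = -2 + B**2)
H = -17 (H = -15 - 2 = -17)
K = -32 (K = 2*(-17) + 2 = -34 + 2 = -32)
X(o) = -99/14 (X(o) = -7 - 1/(-2 + (-4)**2) = -7 - 1/(-2 + 16) = -7 - 1/14 = -99/14)
((K - 1*(-10))*X(5))*(-8) = ((-32 - 1*(-10))*(-99/14))*(-8) = ((-32 + 10)*(-99/14))*(-8) = -22*(-99/14)*(-8) = (1089/7)*(-8) = -8712/7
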